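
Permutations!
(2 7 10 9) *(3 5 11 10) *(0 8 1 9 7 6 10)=(0 8 1 9 2 6 10 7 3 5 11)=[8, 9, 6, 5, 4, 11, 10, 3, 1, 2, 7, 0]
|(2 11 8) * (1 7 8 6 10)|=7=|(1 7 8 2 11 6 10)|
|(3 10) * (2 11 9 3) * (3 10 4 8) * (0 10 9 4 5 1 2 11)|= |(0 10 11 4 8 3 5 1 2)|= 9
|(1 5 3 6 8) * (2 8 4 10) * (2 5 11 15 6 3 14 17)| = 11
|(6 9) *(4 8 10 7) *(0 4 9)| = 7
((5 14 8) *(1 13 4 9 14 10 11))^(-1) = ((1 13 4 9 14 8 5 10 11))^(-1) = (1 11 10 5 8 14 9 4 13)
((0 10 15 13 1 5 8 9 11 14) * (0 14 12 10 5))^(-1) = (0 1 13 15 10 12 11 9 8 5) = ((0 5 8 9 11 12 10 15 13 1))^(-1)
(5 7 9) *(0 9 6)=(0 9 5 7 6)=[9, 1, 2, 3, 4, 7, 0, 6, 8, 5]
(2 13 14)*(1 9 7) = [0, 9, 13, 3, 4, 5, 6, 1, 8, 7, 10, 11, 12, 14, 2] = (1 9 7)(2 13 14)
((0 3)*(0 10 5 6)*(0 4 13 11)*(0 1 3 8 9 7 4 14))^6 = (0 11 14 13 6 4 5 7 10 9 3 8 1)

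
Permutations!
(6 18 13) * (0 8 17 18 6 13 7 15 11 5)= (0 8 17 18 7 15 11 5)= [8, 1, 2, 3, 4, 0, 6, 15, 17, 9, 10, 5, 12, 13, 14, 11, 16, 18, 7]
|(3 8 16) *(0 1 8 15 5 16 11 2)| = 20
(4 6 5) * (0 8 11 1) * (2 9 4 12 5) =(0 8 11 1)(2 9 4 6)(5 12) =[8, 0, 9, 3, 6, 12, 2, 7, 11, 4, 10, 1, 5]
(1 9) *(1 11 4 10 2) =(1 9 11 4 10 2) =[0, 9, 1, 3, 10, 5, 6, 7, 8, 11, 2, 4]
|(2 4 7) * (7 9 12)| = 5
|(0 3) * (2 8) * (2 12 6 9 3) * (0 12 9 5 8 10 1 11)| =30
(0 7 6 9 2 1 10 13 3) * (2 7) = [2, 10, 1, 0, 4, 5, 9, 6, 8, 7, 13, 11, 12, 3] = (0 2 1 10 13 3)(6 9 7)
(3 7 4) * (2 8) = (2 8)(3 7 4) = [0, 1, 8, 7, 3, 5, 6, 4, 2]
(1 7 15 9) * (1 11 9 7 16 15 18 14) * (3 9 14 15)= (1 16 3 9 11 14)(7 18 15)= [0, 16, 2, 9, 4, 5, 6, 18, 8, 11, 10, 14, 12, 13, 1, 7, 3, 17, 15]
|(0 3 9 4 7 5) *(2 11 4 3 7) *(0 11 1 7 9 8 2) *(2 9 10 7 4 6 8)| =12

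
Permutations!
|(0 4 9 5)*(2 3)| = 4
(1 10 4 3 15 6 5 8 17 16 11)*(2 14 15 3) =[0, 10, 14, 3, 2, 8, 5, 7, 17, 9, 4, 1, 12, 13, 15, 6, 11, 16] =(1 10 4 2 14 15 6 5 8 17 16 11)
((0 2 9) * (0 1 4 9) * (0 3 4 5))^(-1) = ((0 2 3 4 9 1 5))^(-1) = (0 5 1 9 4 3 2)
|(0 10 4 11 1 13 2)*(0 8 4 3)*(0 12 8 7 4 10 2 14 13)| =12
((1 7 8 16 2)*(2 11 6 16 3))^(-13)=(1 8 2 7 3)(6 11 16)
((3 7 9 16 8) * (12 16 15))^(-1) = ((3 7 9 15 12 16 8))^(-1) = (3 8 16 12 15 9 7)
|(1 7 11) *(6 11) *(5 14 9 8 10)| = 20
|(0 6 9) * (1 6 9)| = |(0 9)(1 6)| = 2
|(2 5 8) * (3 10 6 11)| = 12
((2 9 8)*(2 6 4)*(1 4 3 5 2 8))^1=(1 4 8 6 3 5 2 9)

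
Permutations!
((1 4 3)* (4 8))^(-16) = (8)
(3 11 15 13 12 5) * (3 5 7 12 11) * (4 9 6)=(4 9 6)(7 12)(11 15 13)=[0, 1, 2, 3, 9, 5, 4, 12, 8, 6, 10, 15, 7, 11, 14, 13]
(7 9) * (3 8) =(3 8)(7 9) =[0, 1, 2, 8, 4, 5, 6, 9, 3, 7]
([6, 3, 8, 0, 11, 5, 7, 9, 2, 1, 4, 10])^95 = (0 3 1 9 7 6)(2 8)(4 10 11)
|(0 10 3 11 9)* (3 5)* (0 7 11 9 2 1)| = 9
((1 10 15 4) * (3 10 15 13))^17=(1 4 15)(3 13 10)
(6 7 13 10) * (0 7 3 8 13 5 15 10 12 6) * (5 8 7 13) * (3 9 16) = (0 13 12 6 9 16 3 7 8 5 15 10) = [13, 1, 2, 7, 4, 15, 9, 8, 5, 16, 0, 11, 6, 12, 14, 10, 3]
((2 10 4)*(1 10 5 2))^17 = ((1 10 4)(2 5))^17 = (1 4 10)(2 5)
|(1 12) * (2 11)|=2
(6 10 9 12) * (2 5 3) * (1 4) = (1 4)(2 5 3)(6 10 9 12) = [0, 4, 5, 2, 1, 3, 10, 7, 8, 12, 9, 11, 6]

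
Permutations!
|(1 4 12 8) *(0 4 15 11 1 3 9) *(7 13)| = |(0 4 12 8 3 9)(1 15 11)(7 13)| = 6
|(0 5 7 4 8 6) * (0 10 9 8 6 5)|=|(4 6 10 9 8 5 7)|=7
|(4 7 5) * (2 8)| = |(2 8)(4 7 5)| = 6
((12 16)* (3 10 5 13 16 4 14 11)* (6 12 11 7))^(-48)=(16)(4 7 12 14 6)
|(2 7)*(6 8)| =|(2 7)(6 8)| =2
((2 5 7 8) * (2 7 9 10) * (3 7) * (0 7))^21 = (0 7 8 3)(2 5 9 10)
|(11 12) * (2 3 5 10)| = 4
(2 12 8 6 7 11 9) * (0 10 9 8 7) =(0 10 9 2 12 7 11 8 6) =[10, 1, 12, 3, 4, 5, 0, 11, 6, 2, 9, 8, 7]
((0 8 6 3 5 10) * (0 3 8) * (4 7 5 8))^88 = ((3 8 6 4 7 5 10))^88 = (3 7 8 5 6 10 4)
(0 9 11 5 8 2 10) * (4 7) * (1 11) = (0 9 1 11 5 8 2 10)(4 7) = [9, 11, 10, 3, 7, 8, 6, 4, 2, 1, 0, 5]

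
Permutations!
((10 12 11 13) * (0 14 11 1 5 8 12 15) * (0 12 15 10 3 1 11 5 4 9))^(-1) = (0 9 4 1 3 13 11 12 15 8 5 14)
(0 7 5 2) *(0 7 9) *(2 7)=(0 9)(5 7)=[9, 1, 2, 3, 4, 7, 6, 5, 8, 0]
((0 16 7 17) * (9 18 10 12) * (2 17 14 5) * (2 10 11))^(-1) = (0 17 2 11 18 9 12 10 5 14 7 16)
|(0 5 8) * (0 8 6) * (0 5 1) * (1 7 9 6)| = |(0 7 9 6 5 1)| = 6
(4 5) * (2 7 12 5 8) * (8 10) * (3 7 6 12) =(2 6 12 5 4 10 8)(3 7) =[0, 1, 6, 7, 10, 4, 12, 3, 2, 9, 8, 11, 5]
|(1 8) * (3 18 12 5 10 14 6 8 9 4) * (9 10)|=|(1 10 14 6 8)(3 18 12 5 9 4)|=30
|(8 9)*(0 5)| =2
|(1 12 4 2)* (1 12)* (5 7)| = 6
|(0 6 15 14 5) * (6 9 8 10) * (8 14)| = 4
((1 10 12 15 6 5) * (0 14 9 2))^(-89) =((0 14 9 2)(1 10 12 15 6 5))^(-89) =(0 2 9 14)(1 10 12 15 6 5)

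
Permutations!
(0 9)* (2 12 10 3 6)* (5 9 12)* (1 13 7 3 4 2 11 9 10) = (0 12 1 13 7 3 6 11 9)(2 5 10 4) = [12, 13, 5, 6, 2, 10, 11, 3, 8, 0, 4, 9, 1, 7]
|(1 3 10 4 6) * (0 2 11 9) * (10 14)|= |(0 2 11 9)(1 3 14 10 4 6)|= 12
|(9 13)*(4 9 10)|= |(4 9 13 10)|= 4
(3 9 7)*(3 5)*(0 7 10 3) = [7, 1, 2, 9, 4, 0, 6, 5, 8, 10, 3] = (0 7 5)(3 9 10)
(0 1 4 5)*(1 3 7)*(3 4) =(0 4 5)(1 3 7) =[4, 3, 2, 7, 5, 0, 6, 1]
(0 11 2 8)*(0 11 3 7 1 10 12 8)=(0 3 7 1 10 12 8 11 2)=[3, 10, 0, 7, 4, 5, 6, 1, 11, 9, 12, 2, 8]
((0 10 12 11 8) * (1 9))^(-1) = (0 8 11 12 10)(1 9)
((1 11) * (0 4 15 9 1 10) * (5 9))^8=((0 4 15 5 9 1 11 10))^8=(15)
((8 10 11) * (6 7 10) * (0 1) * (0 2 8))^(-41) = (0 11 10 7 6 8 2 1)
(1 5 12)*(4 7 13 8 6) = [0, 5, 2, 3, 7, 12, 4, 13, 6, 9, 10, 11, 1, 8] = (1 5 12)(4 7 13 8 6)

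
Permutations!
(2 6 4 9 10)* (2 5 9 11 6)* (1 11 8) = (1 11 6 4 8)(5 9 10) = [0, 11, 2, 3, 8, 9, 4, 7, 1, 10, 5, 6]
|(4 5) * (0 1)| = 2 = |(0 1)(4 5)|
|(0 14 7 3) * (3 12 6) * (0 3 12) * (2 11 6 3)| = 15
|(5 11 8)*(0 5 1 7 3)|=|(0 5 11 8 1 7 3)|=7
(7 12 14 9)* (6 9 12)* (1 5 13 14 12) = (1 5 13 14)(6 9 7) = [0, 5, 2, 3, 4, 13, 9, 6, 8, 7, 10, 11, 12, 14, 1]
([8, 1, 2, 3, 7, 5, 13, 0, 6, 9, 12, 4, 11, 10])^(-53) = (0 8 6 13 10 12 11 4 7)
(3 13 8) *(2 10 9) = [0, 1, 10, 13, 4, 5, 6, 7, 3, 2, 9, 11, 12, 8] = (2 10 9)(3 13 8)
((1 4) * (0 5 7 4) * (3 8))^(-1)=((0 5 7 4 1)(3 8))^(-1)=(0 1 4 7 5)(3 8)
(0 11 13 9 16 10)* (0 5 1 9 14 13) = [11, 9, 2, 3, 4, 1, 6, 7, 8, 16, 5, 0, 12, 14, 13, 15, 10] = (0 11)(1 9 16 10 5)(13 14)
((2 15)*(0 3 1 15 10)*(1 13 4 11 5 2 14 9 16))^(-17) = (0 10 2 5 11 4 13 3)(1 9 15 16 14)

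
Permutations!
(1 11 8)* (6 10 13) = (1 11 8)(6 10 13) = [0, 11, 2, 3, 4, 5, 10, 7, 1, 9, 13, 8, 12, 6]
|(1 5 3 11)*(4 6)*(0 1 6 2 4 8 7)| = |(0 1 5 3 11 6 8 7)(2 4)| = 8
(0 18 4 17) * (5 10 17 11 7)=(0 18 4 11 7 5 10 17)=[18, 1, 2, 3, 11, 10, 6, 5, 8, 9, 17, 7, 12, 13, 14, 15, 16, 0, 4]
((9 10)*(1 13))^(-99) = (1 13)(9 10)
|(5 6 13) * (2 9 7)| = 3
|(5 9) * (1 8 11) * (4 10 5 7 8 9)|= 15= |(1 9 7 8 11)(4 10 5)|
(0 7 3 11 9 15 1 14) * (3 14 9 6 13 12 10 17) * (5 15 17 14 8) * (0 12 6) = [7, 9, 2, 11, 4, 15, 13, 8, 5, 17, 14, 0, 10, 6, 12, 1, 16, 3] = (0 7 8 5 15 1 9 17 3 11)(6 13)(10 14 12)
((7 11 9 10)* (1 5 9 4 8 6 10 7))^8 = ((1 5 9 7 11 4 8 6 10))^8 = (1 10 6 8 4 11 7 9 5)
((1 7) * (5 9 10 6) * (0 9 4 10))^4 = (10)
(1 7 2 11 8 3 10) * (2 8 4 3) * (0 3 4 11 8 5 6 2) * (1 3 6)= (11)(0 6 2 8)(1 7 5)(3 10)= [6, 7, 8, 10, 4, 1, 2, 5, 0, 9, 3, 11]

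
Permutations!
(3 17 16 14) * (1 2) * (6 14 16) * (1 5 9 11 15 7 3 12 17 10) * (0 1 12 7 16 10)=(0 1 2 5 9 11 15 16 10 12 17 6 14 7 3)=[1, 2, 5, 0, 4, 9, 14, 3, 8, 11, 12, 15, 17, 13, 7, 16, 10, 6]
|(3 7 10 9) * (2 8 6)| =|(2 8 6)(3 7 10 9)| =12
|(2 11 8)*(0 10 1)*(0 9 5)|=15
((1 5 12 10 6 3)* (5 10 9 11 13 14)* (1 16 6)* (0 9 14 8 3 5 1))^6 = ((0 9 11 13 8 3 16 6 5 12 14 1 10))^6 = (0 16 10 3 1 8 14 13 12 11 5 9 6)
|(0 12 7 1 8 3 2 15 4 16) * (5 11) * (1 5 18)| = 13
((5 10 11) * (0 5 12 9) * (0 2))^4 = ((0 5 10 11 12 9 2))^4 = (0 12 5 9 10 2 11)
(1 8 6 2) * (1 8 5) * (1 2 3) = (1 5 2 8 6 3) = [0, 5, 8, 1, 4, 2, 3, 7, 6]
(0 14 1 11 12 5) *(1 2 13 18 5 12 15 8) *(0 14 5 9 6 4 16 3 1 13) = (0 5 14 2)(1 11 15 8 13 18 9 6 4 16 3) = [5, 11, 0, 1, 16, 14, 4, 7, 13, 6, 10, 15, 12, 18, 2, 8, 3, 17, 9]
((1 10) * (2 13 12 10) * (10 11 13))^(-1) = (1 10 2)(11 12 13)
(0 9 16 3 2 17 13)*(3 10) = (0 9 16 10 3 2 17 13) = [9, 1, 17, 2, 4, 5, 6, 7, 8, 16, 3, 11, 12, 0, 14, 15, 10, 13]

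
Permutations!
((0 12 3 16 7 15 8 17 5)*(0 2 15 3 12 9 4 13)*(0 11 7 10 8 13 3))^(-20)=(0 5 4 15 16 11 8)(2 3 13 10 7 17 9)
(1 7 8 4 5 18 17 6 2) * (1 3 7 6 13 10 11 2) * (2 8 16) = (1 6)(2 3 7 16)(4 5 18 17 13 10 11 8) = [0, 6, 3, 7, 5, 18, 1, 16, 4, 9, 11, 8, 12, 10, 14, 15, 2, 13, 17]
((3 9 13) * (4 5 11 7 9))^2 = ((3 4 5 11 7 9 13))^2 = (3 5 7 13 4 11 9)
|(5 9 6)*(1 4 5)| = 5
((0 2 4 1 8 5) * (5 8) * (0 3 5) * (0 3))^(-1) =((8)(0 2 4 1 3 5))^(-1) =(8)(0 5 3 1 4 2)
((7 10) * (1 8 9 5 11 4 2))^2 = (1 9 11 2 8 5 4)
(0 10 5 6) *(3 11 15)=[10, 1, 2, 11, 4, 6, 0, 7, 8, 9, 5, 15, 12, 13, 14, 3]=(0 10 5 6)(3 11 15)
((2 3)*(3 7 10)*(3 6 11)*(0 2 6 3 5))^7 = (0 5 11 6 3 10 7 2)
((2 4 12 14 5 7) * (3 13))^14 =((2 4 12 14 5 7)(3 13))^14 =(2 12 5)(4 14 7)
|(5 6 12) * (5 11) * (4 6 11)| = |(4 6 12)(5 11)| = 6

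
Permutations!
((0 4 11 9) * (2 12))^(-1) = (0 9 11 4)(2 12)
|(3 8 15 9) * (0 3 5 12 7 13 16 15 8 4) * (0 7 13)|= 12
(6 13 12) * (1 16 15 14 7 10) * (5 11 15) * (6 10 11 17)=[0, 16, 2, 3, 4, 17, 13, 11, 8, 9, 1, 15, 10, 12, 7, 14, 5, 6]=(1 16 5 17 6 13 12 10)(7 11 15 14)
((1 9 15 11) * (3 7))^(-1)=(1 11 15 9)(3 7)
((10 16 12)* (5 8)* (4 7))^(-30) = (16)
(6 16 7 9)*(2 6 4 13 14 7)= (2 6 16)(4 13 14 7 9)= [0, 1, 6, 3, 13, 5, 16, 9, 8, 4, 10, 11, 12, 14, 7, 15, 2]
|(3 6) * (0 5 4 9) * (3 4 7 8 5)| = |(0 3 6 4 9)(5 7 8)| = 15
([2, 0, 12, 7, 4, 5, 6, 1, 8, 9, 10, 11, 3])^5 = (0 1 7 3 12 2)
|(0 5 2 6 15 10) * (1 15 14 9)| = |(0 5 2 6 14 9 1 15 10)| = 9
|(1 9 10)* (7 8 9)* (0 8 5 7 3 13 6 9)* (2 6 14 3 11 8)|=|(0 2 6 9 10 1 11 8)(3 13 14)(5 7)|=24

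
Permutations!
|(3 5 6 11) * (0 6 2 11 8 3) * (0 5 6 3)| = |(0 3 6 8)(2 11 5)| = 12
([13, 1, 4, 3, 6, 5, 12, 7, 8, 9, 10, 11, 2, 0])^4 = [0, 1, 2, 3, 4, 5, 6, 7, 8, 9, 10, 11, 12, 13]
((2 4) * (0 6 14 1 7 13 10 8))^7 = (0 8 10 13 7 1 14 6)(2 4)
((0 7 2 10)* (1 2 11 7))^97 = (0 1 2 10)(7 11)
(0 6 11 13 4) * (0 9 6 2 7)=[2, 1, 7, 3, 9, 5, 11, 0, 8, 6, 10, 13, 12, 4]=(0 2 7)(4 9 6 11 13)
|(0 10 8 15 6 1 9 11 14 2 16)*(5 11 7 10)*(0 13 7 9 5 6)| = |(0 6 1 5 11 14 2 16 13 7 10 8 15)| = 13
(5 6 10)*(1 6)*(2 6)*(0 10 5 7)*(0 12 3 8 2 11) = (0 10 7 12 3 8 2 6 5 1 11) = [10, 11, 6, 8, 4, 1, 5, 12, 2, 9, 7, 0, 3]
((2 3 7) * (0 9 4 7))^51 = (0 7)(2 9)(3 4)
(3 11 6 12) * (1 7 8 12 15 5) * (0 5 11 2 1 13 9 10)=[5, 7, 1, 2, 4, 13, 15, 8, 12, 10, 0, 6, 3, 9, 14, 11]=(0 5 13 9 10)(1 7 8 12 3 2)(6 15 11)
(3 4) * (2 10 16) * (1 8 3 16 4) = (1 8 3)(2 10 4 16) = [0, 8, 10, 1, 16, 5, 6, 7, 3, 9, 4, 11, 12, 13, 14, 15, 2]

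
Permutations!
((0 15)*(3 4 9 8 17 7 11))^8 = (3 4 9 8 17 7 11)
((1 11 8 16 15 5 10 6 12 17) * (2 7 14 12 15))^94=(1 2 17 16 12 8 14 11 7)(5 6)(10 15)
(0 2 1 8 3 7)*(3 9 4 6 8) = (0 2 1 3 7)(4 6 8 9) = [2, 3, 1, 7, 6, 5, 8, 0, 9, 4]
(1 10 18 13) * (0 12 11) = (0 12 11)(1 10 18 13) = [12, 10, 2, 3, 4, 5, 6, 7, 8, 9, 18, 0, 11, 1, 14, 15, 16, 17, 13]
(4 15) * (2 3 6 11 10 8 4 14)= (2 3 6 11 10 8 4 15 14)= [0, 1, 3, 6, 15, 5, 11, 7, 4, 9, 8, 10, 12, 13, 2, 14]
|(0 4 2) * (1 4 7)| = 5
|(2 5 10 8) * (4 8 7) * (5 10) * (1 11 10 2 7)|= |(1 11 10)(4 8 7)|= 3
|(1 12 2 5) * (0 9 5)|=6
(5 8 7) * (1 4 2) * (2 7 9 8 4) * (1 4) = (1 2 4 7 5)(8 9) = [0, 2, 4, 3, 7, 1, 6, 5, 9, 8]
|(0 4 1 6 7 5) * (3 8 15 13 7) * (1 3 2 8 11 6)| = 11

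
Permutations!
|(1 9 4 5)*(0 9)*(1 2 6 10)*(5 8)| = 9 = |(0 9 4 8 5 2 6 10 1)|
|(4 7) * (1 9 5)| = |(1 9 5)(4 7)| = 6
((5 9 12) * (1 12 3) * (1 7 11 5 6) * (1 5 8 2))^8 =((1 12 6 5 9 3 7 11 8 2))^8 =(1 8 7 9 6)(2 11 3 5 12)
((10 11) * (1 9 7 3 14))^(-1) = (1 14 3 7 9)(10 11)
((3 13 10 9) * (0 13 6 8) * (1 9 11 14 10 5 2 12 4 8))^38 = ((0 13 5 2 12 4 8)(1 9 3 6)(10 11 14))^38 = (0 2 8 5 4 13 12)(1 3)(6 9)(10 14 11)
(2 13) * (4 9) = (2 13)(4 9) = [0, 1, 13, 3, 9, 5, 6, 7, 8, 4, 10, 11, 12, 2]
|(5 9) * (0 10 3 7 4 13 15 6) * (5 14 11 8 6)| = |(0 10 3 7 4 13 15 5 9 14 11 8 6)| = 13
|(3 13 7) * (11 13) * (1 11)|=5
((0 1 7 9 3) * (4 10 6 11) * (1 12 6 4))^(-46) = (0 6 1 9)(3 12 11 7)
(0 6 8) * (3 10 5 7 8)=[6, 1, 2, 10, 4, 7, 3, 8, 0, 9, 5]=(0 6 3 10 5 7 8)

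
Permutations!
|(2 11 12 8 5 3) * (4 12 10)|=8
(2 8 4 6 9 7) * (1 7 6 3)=(1 7 2 8 4 3)(6 9)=[0, 7, 8, 1, 3, 5, 9, 2, 4, 6]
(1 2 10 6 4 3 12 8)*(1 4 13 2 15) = [0, 15, 10, 12, 3, 5, 13, 7, 4, 9, 6, 11, 8, 2, 14, 1] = (1 15)(2 10 6 13)(3 12 8 4)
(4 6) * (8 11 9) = (4 6)(8 11 9) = [0, 1, 2, 3, 6, 5, 4, 7, 11, 8, 10, 9]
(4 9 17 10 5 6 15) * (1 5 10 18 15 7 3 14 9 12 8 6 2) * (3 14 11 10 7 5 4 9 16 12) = (1 4 3 11 10 7 14 16 12 8 6 5 2)(9 17 18 15) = [0, 4, 1, 11, 3, 2, 5, 14, 6, 17, 7, 10, 8, 13, 16, 9, 12, 18, 15]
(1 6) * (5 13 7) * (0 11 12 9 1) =(0 11 12 9 1 6)(5 13 7) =[11, 6, 2, 3, 4, 13, 0, 5, 8, 1, 10, 12, 9, 7]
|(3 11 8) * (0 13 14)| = 3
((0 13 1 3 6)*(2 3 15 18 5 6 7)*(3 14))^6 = (0 6 5 18 15 1 13)(2 3)(7 14)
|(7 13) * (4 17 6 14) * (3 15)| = |(3 15)(4 17 6 14)(7 13)| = 4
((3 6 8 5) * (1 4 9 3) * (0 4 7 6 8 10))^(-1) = (0 10 6 7 1 5 8 3 9 4) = ((0 4 9 3 8 5 1 7 6 10))^(-1)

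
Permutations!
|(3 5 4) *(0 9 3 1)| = |(0 9 3 5 4 1)| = 6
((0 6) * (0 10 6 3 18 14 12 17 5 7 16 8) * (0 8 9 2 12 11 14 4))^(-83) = ((0 3 18 4)(2 12 17 5 7 16 9)(6 10)(11 14))^(-83) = (0 3 18 4)(2 12 17 5 7 16 9)(6 10)(11 14)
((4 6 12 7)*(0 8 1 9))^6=(0 1)(4 12)(6 7)(8 9)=((0 8 1 9)(4 6 12 7))^6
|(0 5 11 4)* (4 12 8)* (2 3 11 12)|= 15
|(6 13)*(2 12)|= 2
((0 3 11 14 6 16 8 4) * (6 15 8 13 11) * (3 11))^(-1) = ((0 11 14 15 8 4)(3 6 16 13))^(-1) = (0 4 8 15 14 11)(3 13 16 6)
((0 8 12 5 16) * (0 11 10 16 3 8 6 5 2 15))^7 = (0 15 2 12 8 3 5 6)(10 16 11)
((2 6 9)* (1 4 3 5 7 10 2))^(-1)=((1 4 3 5 7 10 2 6 9))^(-1)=(1 9 6 2 10 7 5 3 4)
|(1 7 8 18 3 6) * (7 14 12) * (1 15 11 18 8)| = 20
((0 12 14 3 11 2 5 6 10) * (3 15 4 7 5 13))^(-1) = ((0 12 14 15 4 7 5 6 10)(2 13 3 11))^(-1) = (0 10 6 5 7 4 15 14 12)(2 11 3 13)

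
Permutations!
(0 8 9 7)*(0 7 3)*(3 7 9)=[8, 1, 2, 0, 4, 5, 6, 9, 3, 7]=(0 8 3)(7 9)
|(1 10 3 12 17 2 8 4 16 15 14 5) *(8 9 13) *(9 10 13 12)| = |(1 13 8 4 16 15 14 5)(2 10 3 9 12 17)| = 24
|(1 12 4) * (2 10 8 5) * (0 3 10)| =6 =|(0 3 10 8 5 2)(1 12 4)|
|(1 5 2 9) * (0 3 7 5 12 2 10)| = 20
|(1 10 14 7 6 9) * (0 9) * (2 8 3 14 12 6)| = |(0 9 1 10 12 6)(2 8 3 14 7)| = 30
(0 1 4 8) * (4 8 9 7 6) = (0 1 8)(4 9 7 6) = [1, 8, 2, 3, 9, 5, 4, 6, 0, 7]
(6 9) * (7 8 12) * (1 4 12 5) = (1 4 12 7 8 5)(6 9) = [0, 4, 2, 3, 12, 1, 9, 8, 5, 6, 10, 11, 7]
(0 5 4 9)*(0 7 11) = [5, 1, 2, 3, 9, 4, 6, 11, 8, 7, 10, 0] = (0 5 4 9 7 11)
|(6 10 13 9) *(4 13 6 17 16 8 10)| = 8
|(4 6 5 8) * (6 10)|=5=|(4 10 6 5 8)|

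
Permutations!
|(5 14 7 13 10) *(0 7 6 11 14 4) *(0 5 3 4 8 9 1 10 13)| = |(0 7)(1 10 3 4 5 8 9)(6 11 14)| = 42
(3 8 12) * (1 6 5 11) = (1 6 5 11)(3 8 12) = [0, 6, 2, 8, 4, 11, 5, 7, 12, 9, 10, 1, 3]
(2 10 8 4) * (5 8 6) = (2 10 6 5 8 4) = [0, 1, 10, 3, 2, 8, 5, 7, 4, 9, 6]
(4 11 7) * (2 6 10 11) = (2 6 10 11 7 4) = [0, 1, 6, 3, 2, 5, 10, 4, 8, 9, 11, 7]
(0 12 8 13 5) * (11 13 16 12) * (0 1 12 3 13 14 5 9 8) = (0 11 14 5 1 12)(3 13 9 8 16) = [11, 12, 2, 13, 4, 1, 6, 7, 16, 8, 10, 14, 0, 9, 5, 15, 3]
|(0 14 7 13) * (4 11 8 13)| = |(0 14 7 4 11 8 13)| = 7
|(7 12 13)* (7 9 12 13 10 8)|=6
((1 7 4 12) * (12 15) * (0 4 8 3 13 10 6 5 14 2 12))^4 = (0 4 15)(1 13 14 7 10 2 8 6 12 3 5)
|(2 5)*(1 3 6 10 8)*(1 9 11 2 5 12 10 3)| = |(2 12 10 8 9 11)(3 6)| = 6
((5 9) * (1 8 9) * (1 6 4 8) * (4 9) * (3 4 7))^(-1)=(3 7 8 4)(5 9 6)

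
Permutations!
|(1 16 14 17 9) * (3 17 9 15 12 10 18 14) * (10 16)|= 5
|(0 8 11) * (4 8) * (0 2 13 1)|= 7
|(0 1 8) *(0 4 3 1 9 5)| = 12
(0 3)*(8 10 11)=(0 3)(8 10 11)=[3, 1, 2, 0, 4, 5, 6, 7, 10, 9, 11, 8]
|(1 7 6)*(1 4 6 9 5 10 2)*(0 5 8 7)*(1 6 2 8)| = |(0 5 10 8 7 9 1)(2 6 4)| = 21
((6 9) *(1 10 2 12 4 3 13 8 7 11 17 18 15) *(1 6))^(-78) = ((1 10 2 12 4 3 13 8 7 11 17 18 15 6 9))^(-78) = (1 15 11 13 12)(2 9 18 7 3)(4 10 6 17 8)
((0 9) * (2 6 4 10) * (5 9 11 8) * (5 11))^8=((0 5 9)(2 6 4 10)(8 11))^8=(11)(0 9 5)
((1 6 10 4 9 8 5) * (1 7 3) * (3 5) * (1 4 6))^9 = (3 4 9 8)(5 7)(6 10)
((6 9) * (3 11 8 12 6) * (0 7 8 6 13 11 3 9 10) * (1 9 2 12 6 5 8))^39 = ((0 7 1 9 2 12 13 11 5 8 6 10))^39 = (0 9 13 8)(1 12 5 10)(2 11 6 7)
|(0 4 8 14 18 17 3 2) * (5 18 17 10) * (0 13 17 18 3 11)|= 12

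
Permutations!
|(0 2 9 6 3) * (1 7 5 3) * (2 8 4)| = 10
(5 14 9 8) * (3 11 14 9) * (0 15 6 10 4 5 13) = (0 15 6 10 4 5 9 8 13)(3 11 14) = [15, 1, 2, 11, 5, 9, 10, 7, 13, 8, 4, 14, 12, 0, 3, 6]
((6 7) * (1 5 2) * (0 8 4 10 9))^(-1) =(0 9 10 4 8)(1 2 5)(6 7)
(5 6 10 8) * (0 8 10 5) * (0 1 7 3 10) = (0 8 1 7 3 10)(5 6) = [8, 7, 2, 10, 4, 6, 5, 3, 1, 9, 0]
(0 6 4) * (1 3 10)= [6, 3, 2, 10, 0, 5, 4, 7, 8, 9, 1]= (0 6 4)(1 3 10)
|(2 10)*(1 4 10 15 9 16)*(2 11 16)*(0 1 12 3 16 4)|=6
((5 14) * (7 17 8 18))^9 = ((5 14)(7 17 8 18))^9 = (5 14)(7 17 8 18)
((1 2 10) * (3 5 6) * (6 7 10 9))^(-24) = ((1 2 9 6 3 5 7 10))^(-24) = (10)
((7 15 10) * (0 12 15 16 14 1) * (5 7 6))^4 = (0 6 14 15 7)(1 10 16 12 5)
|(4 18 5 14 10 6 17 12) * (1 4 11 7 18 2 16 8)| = 45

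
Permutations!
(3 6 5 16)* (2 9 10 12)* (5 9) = (2 5 16 3 6 9 10 12) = [0, 1, 5, 6, 4, 16, 9, 7, 8, 10, 12, 11, 2, 13, 14, 15, 3]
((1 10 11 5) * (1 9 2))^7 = (1 10 11 5 9 2)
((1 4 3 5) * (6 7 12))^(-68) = ((1 4 3 5)(6 7 12))^(-68) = (6 7 12)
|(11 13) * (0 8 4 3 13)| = |(0 8 4 3 13 11)| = 6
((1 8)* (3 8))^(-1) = ((1 3 8))^(-1) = (1 8 3)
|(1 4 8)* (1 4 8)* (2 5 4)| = |(1 8 2 5 4)| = 5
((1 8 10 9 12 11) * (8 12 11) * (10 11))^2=((1 12 8 11)(9 10))^2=(1 8)(11 12)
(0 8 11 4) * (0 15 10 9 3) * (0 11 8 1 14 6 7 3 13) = (0 1 14 6 7 3 11 4 15 10 9 13) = [1, 14, 2, 11, 15, 5, 7, 3, 8, 13, 9, 4, 12, 0, 6, 10]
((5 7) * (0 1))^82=((0 1)(5 7))^82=(7)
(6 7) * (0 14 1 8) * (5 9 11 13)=[14, 8, 2, 3, 4, 9, 7, 6, 0, 11, 10, 13, 12, 5, 1]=(0 14 1 8)(5 9 11 13)(6 7)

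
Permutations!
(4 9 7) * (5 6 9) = (4 5 6 9 7) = [0, 1, 2, 3, 5, 6, 9, 4, 8, 7]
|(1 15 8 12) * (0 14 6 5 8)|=8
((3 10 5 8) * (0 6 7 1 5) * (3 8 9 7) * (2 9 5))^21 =((0 6 3 10)(1 2 9 7))^21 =(0 6 3 10)(1 2 9 7)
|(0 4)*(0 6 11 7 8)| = |(0 4 6 11 7 8)| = 6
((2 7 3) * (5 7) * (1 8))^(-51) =(1 8)(2 5 7 3)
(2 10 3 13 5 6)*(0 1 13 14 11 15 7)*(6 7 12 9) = [1, 13, 10, 14, 4, 7, 2, 0, 8, 6, 3, 15, 9, 5, 11, 12] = (0 1 13 5 7)(2 10 3 14 11 15 12 9 6)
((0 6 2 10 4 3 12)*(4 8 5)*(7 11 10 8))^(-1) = (0 12 3 4 5 8 2 6)(7 10 11)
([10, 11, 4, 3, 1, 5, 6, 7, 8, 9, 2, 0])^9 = [4, 10, 11, 3, 0, 5, 6, 7, 8, 9, 1, 2]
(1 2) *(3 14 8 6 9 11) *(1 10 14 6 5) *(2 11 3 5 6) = (1 11 5)(2 10 14 8 6 9 3) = [0, 11, 10, 2, 4, 1, 9, 7, 6, 3, 14, 5, 12, 13, 8]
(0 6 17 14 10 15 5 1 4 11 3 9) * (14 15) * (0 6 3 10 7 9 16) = (0 3 16)(1 4 11 10 14 7 9 6 17 15 5) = [3, 4, 2, 16, 11, 1, 17, 9, 8, 6, 14, 10, 12, 13, 7, 5, 0, 15]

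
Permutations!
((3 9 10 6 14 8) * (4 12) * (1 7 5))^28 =((1 7 5)(3 9 10 6 14 8)(4 12))^28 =(1 7 5)(3 14 10)(6 9 8)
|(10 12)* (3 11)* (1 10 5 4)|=10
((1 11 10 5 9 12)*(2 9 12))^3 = (1 5 11 12 10)(2 9)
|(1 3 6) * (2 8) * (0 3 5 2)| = 7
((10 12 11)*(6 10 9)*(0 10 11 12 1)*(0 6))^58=(12)(0 11 1)(6 10 9)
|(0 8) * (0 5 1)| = 4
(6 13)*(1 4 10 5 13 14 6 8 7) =(1 4 10 5 13 8 7)(6 14) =[0, 4, 2, 3, 10, 13, 14, 1, 7, 9, 5, 11, 12, 8, 6]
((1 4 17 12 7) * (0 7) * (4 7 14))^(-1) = ((0 14 4 17 12)(1 7))^(-1) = (0 12 17 4 14)(1 7)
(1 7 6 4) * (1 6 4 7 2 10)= (1 2 10)(4 6 7)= [0, 2, 10, 3, 6, 5, 7, 4, 8, 9, 1]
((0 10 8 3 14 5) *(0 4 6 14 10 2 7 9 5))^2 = (0 7 5 6)(2 9 4 14)(3 8 10)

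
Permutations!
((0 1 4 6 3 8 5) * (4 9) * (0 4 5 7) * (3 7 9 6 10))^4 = (3 4 9)(5 8 10)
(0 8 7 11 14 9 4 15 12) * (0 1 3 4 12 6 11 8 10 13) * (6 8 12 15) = (0 10 13)(1 3 4 6 11 14 9 15 8 7 12) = [10, 3, 2, 4, 6, 5, 11, 12, 7, 15, 13, 14, 1, 0, 9, 8]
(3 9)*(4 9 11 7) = (3 11 7 4 9) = [0, 1, 2, 11, 9, 5, 6, 4, 8, 3, 10, 7]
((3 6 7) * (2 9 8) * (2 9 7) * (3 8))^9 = ((2 7 8 9 3 6))^9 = (2 9)(3 7)(6 8)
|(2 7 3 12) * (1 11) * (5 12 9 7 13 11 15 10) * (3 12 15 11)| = 6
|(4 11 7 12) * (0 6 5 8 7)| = 8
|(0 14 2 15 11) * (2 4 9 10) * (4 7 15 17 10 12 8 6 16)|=30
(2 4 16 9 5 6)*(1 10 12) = (1 10 12)(2 4 16 9 5 6) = [0, 10, 4, 3, 16, 6, 2, 7, 8, 5, 12, 11, 1, 13, 14, 15, 9]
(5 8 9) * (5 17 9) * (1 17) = (1 17 9)(5 8) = [0, 17, 2, 3, 4, 8, 6, 7, 5, 1, 10, 11, 12, 13, 14, 15, 16, 9]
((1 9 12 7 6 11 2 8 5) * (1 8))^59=((1 9 12 7 6 11 2)(5 8))^59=(1 7 2 12 11 9 6)(5 8)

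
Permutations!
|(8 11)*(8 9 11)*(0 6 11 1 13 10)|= 7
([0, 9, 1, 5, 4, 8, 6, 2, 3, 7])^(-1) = (1 2 7 9)(3 8 5)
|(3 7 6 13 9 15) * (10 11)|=6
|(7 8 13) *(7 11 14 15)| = |(7 8 13 11 14 15)| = 6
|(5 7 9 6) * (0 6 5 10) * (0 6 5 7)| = 2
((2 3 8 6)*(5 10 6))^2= (2 8 10)(3 5 6)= ((2 3 8 5 10 6))^2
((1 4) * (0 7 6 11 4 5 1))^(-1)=((0 7 6 11 4)(1 5))^(-1)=(0 4 11 6 7)(1 5)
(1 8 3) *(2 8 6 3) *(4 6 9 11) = [0, 9, 8, 1, 6, 5, 3, 7, 2, 11, 10, 4] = (1 9 11 4 6 3)(2 8)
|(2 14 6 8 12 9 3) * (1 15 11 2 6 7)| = 30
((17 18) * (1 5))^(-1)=((1 5)(17 18))^(-1)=(1 5)(17 18)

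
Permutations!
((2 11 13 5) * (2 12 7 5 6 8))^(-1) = (2 8 6 13 11)(5 7 12)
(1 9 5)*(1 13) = (1 9 5 13) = [0, 9, 2, 3, 4, 13, 6, 7, 8, 5, 10, 11, 12, 1]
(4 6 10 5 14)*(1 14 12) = (1 14 4 6 10 5 12) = [0, 14, 2, 3, 6, 12, 10, 7, 8, 9, 5, 11, 1, 13, 4]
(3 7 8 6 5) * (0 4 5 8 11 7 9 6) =(0 4 5 3 9 6 8)(7 11) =[4, 1, 2, 9, 5, 3, 8, 11, 0, 6, 10, 7]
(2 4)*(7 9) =(2 4)(7 9) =[0, 1, 4, 3, 2, 5, 6, 9, 8, 7]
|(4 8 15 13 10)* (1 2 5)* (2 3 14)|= |(1 3 14 2 5)(4 8 15 13 10)|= 5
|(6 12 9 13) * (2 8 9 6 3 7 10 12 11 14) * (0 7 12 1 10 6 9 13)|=22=|(0 7 6 11 14 2 8 13 3 12 9)(1 10)|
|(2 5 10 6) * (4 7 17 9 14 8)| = 12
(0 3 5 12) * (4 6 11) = (0 3 5 12)(4 6 11) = [3, 1, 2, 5, 6, 12, 11, 7, 8, 9, 10, 4, 0]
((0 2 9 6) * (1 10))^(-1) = (0 6 9 2)(1 10)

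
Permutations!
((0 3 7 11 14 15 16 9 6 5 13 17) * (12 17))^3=(0 11 16 5 17 7 15 6 12 3 14 9 13)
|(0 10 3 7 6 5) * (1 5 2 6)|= |(0 10 3 7 1 5)(2 6)|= 6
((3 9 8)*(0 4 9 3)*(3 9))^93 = (0 9 4 8 3)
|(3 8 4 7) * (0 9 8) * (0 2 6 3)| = 15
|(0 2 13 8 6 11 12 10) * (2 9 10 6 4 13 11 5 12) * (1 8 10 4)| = |(0 9 4 13 10)(1 8)(2 11)(5 12 6)| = 30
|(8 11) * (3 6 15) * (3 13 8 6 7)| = 10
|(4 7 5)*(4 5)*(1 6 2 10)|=4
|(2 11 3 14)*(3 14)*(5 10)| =|(2 11 14)(5 10)| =6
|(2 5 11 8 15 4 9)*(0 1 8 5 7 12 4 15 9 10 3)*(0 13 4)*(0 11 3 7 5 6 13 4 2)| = 20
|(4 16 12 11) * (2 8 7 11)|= |(2 8 7 11 4 16 12)|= 7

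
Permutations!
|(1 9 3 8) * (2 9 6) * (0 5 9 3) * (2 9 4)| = 9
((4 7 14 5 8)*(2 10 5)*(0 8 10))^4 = ((0 8 4 7 14 2)(5 10))^4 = (0 14 4)(2 7 8)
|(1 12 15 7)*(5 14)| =4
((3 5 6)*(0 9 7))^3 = (9)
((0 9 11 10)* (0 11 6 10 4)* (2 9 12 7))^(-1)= (0 4 11 10 6 9 2 7 12)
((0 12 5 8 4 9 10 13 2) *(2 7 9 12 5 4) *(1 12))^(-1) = ((0 5 8 2)(1 12 4)(7 9 10 13))^(-1) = (0 2 8 5)(1 4 12)(7 13 10 9)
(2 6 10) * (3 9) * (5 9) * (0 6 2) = (0 6 10)(3 5 9) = [6, 1, 2, 5, 4, 9, 10, 7, 8, 3, 0]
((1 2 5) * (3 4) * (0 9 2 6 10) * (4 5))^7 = (0 6 5 4 9 10 1 3 2)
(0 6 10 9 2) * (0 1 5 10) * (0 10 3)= [6, 5, 1, 0, 4, 3, 10, 7, 8, 2, 9]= (0 6 10 9 2 1 5 3)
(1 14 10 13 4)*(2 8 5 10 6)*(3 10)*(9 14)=(1 9 14 6 2 8 5 3 10 13 4)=[0, 9, 8, 10, 1, 3, 2, 7, 5, 14, 13, 11, 12, 4, 6]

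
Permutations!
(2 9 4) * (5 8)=[0, 1, 9, 3, 2, 8, 6, 7, 5, 4]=(2 9 4)(5 8)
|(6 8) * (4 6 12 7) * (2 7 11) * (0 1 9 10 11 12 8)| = |(12)(0 1 9 10 11 2 7 4 6)| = 9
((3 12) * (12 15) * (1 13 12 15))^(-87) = (15)(1 13 12 3)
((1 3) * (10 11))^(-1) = (1 3)(10 11)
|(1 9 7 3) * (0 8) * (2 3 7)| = |(0 8)(1 9 2 3)| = 4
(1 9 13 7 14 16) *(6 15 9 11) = (1 11 6 15 9 13 7 14 16) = [0, 11, 2, 3, 4, 5, 15, 14, 8, 13, 10, 6, 12, 7, 16, 9, 1]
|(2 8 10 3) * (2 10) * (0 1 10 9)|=10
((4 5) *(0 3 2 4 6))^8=(0 2 5)(3 4 6)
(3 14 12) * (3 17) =(3 14 12 17) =[0, 1, 2, 14, 4, 5, 6, 7, 8, 9, 10, 11, 17, 13, 12, 15, 16, 3]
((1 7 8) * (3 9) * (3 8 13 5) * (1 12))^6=((1 7 13 5 3 9 8 12))^6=(1 8 3 13)(5 7 12 9)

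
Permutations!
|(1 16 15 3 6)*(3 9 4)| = |(1 16 15 9 4 3 6)| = 7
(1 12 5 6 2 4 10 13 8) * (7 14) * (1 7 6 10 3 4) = (1 12 5 10 13 8 7 14 6 2)(3 4) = [0, 12, 1, 4, 3, 10, 2, 14, 7, 9, 13, 11, 5, 8, 6]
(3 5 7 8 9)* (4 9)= (3 5 7 8 4 9)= [0, 1, 2, 5, 9, 7, 6, 8, 4, 3]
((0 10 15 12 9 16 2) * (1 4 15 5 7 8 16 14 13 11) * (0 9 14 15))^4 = (0 8 15 11 10 16 12 1 5 2 14 4 7 9 13)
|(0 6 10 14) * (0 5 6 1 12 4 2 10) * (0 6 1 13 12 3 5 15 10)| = 15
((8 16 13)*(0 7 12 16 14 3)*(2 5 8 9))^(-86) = ((0 7 12 16 13 9 2 5 8 14 3))^(-86) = (0 12 13 2 8 3 7 16 9 5 14)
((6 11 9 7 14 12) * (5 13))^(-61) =(5 13)(6 12 14 7 9 11)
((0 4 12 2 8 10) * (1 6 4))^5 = (0 2 6 10 12 1 8 4)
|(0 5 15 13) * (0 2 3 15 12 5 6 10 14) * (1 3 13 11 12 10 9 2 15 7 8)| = |(0 6 9 2 13 15 11 12 5 10 14)(1 3 7 8)| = 44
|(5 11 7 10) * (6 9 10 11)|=4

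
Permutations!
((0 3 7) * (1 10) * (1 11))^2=((0 3 7)(1 10 11))^2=(0 7 3)(1 11 10)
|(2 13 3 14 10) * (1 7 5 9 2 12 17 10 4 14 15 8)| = 18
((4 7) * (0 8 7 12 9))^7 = (0 8 7 4 12 9)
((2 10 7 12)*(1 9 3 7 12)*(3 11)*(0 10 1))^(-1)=(0 7 3 11 9 1 2 12 10)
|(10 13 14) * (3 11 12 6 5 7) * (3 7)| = |(3 11 12 6 5)(10 13 14)| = 15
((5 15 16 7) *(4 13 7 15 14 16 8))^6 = (4 15 14 7)(5 13 8 16)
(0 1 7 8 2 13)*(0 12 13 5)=(0 1 7 8 2 5)(12 13)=[1, 7, 5, 3, 4, 0, 6, 8, 2, 9, 10, 11, 13, 12]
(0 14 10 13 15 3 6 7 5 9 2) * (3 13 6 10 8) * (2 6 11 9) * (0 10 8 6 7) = (0 14 6)(2 10 11 9 7 5)(3 8)(13 15) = [14, 1, 10, 8, 4, 2, 0, 5, 3, 7, 11, 9, 12, 15, 6, 13]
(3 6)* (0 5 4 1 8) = (0 5 4 1 8)(3 6) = [5, 8, 2, 6, 1, 4, 3, 7, 0]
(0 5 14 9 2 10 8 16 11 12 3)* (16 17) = (0 5 14 9 2 10 8 17 16 11 12 3) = [5, 1, 10, 0, 4, 14, 6, 7, 17, 2, 8, 12, 3, 13, 9, 15, 11, 16]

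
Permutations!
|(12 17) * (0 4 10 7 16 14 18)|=|(0 4 10 7 16 14 18)(12 17)|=14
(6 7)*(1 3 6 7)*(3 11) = (1 11 3 6) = [0, 11, 2, 6, 4, 5, 1, 7, 8, 9, 10, 3]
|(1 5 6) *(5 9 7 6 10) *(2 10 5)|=4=|(1 9 7 6)(2 10)|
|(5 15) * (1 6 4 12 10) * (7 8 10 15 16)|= |(1 6 4 12 15 5 16 7 8 10)|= 10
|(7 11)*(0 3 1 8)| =|(0 3 1 8)(7 11)| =4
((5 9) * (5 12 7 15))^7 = (5 12 15 9 7)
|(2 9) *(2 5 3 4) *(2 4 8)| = 5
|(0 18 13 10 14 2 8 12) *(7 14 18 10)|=9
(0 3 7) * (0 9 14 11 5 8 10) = [3, 1, 2, 7, 4, 8, 6, 9, 10, 14, 0, 5, 12, 13, 11] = (0 3 7 9 14 11 5 8 10)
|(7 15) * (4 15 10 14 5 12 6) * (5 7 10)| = |(4 15 10 14 7 5 12 6)| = 8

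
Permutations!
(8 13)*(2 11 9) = (2 11 9)(8 13) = [0, 1, 11, 3, 4, 5, 6, 7, 13, 2, 10, 9, 12, 8]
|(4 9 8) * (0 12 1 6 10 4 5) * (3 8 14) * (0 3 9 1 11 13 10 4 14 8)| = |(0 12 11 13 10 14 9 8 5 3)(1 6 4)| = 30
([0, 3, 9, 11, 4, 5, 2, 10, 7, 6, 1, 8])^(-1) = [0, 10, 6, 1, 4, 5, 9, 8, 11, 2, 7, 3]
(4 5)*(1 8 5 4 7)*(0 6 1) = (0 6 1 8 5 7) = [6, 8, 2, 3, 4, 7, 1, 0, 5]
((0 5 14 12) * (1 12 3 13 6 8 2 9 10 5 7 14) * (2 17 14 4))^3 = (0 2 5)(1 7 9)(3 8)(4 10 12)(6 14)(13 17)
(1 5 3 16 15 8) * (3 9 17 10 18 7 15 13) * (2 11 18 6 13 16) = (1 5 9 17 10 6 13 3 2 11 18 7 15 8) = [0, 5, 11, 2, 4, 9, 13, 15, 1, 17, 6, 18, 12, 3, 14, 8, 16, 10, 7]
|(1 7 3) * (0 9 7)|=|(0 9 7 3 1)|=5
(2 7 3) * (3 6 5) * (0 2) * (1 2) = (0 1 2 7 6 5 3) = [1, 2, 7, 0, 4, 3, 5, 6]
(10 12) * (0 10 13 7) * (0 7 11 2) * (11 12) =(0 10 11 2)(12 13) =[10, 1, 0, 3, 4, 5, 6, 7, 8, 9, 11, 2, 13, 12]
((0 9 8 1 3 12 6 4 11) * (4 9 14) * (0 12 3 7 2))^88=((0 14 4 11 12 6 9 8 1 7 2))^88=(14)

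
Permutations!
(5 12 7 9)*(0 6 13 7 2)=(0 6 13 7 9 5 12 2)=[6, 1, 0, 3, 4, 12, 13, 9, 8, 5, 10, 11, 2, 7]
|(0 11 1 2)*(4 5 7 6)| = |(0 11 1 2)(4 5 7 6)| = 4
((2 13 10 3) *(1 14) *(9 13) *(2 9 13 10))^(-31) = ((1 14)(2 13)(3 9 10))^(-31) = (1 14)(2 13)(3 10 9)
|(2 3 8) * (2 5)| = 4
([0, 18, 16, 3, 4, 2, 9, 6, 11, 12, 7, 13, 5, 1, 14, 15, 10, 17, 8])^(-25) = [0, 1, 5, 3, 4, 12, 7, 10, 8, 6, 16, 11, 9, 13, 14, 15, 2, 17, 18]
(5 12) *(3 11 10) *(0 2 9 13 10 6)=(0 2 9 13 10 3 11 6)(5 12)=[2, 1, 9, 11, 4, 12, 0, 7, 8, 13, 3, 6, 5, 10]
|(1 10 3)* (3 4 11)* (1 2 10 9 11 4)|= |(1 9 11 3 2 10)|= 6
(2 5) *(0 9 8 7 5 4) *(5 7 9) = (0 5 2 4)(8 9) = [5, 1, 4, 3, 0, 2, 6, 7, 9, 8]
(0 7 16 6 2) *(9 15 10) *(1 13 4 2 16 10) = (0 7 10 9 15 1 13 4 2)(6 16) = [7, 13, 0, 3, 2, 5, 16, 10, 8, 15, 9, 11, 12, 4, 14, 1, 6]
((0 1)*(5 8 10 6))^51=(0 1)(5 6 10 8)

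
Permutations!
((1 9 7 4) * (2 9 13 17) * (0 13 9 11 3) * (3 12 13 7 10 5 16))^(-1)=(0 3 16 5 10 9 1 4 7)(2 17 13 12 11)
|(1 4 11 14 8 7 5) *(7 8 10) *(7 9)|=|(1 4 11 14 10 9 7 5)|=8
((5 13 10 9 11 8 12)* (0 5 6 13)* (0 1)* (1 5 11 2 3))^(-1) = (0 1 3 2 9 10 13 6 12 8 11) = ((0 11 8 12 6 13 10 9 2 3 1))^(-1)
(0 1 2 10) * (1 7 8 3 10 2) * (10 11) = (0 7 8 3 11 10) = [7, 1, 2, 11, 4, 5, 6, 8, 3, 9, 0, 10]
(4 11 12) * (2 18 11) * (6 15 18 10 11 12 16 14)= (2 10 11 16 14 6 15 18 12 4)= [0, 1, 10, 3, 2, 5, 15, 7, 8, 9, 11, 16, 4, 13, 6, 18, 14, 17, 12]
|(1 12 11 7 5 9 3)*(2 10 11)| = |(1 12 2 10 11 7 5 9 3)| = 9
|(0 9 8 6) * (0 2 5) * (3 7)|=|(0 9 8 6 2 5)(3 7)|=6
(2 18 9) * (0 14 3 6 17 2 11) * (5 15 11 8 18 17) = [14, 1, 17, 6, 4, 15, 5, 7, 18, 8, 10, 0, 12, 13, 3, 11, 16, 2, 9] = (0 14 3 6 5 15 11)(2 17)(8 18 9)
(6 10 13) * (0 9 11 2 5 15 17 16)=[9, 1, 5, 3, 4, 15, 10, 7, 8, 11, 13, 2, 12, 6, 14, 17, 0, 16]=(0 9 11 2 5 15 17 16)(6 10 13)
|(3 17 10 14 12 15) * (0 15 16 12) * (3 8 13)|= |(0 15 8 13 3 17 10 14)(12 16)|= 8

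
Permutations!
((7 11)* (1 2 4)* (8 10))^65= ((1 2 4)(7 11)(8 10))^65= (1 4 2)(7 11)(8 10)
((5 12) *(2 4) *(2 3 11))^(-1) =(2 11 3 4)(5 12)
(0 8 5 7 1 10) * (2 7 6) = (0 8 5 6 2 7 1 10) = [8, 10, 7, 3, 4, 6, 2, 1, 5, 9, 0]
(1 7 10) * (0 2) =(0 2)(1 7 10) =[2, 7, 0, 3, 4, 5, 6, 10, 8, 9, 1]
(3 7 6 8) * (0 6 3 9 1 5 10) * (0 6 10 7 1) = (0 10 6 8 9)(1 5 7 3) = [10, 5, 2, 1, 4, 7, 8, 3, 9, 0, 6]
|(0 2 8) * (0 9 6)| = |(0 2 8 9 6)| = 5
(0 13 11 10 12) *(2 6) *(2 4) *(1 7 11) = (0 13 1 7 11 10 12)(2 6 4) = [13, 7, 6, 3, 2, 5, 4, 11, 8, 9, 12, 10, 0, 1]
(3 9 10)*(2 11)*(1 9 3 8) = (1 9 10 8)(2 11) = [0, 9, 11, 3, 4, 5, 6, 7, 1, 10, 8, 2]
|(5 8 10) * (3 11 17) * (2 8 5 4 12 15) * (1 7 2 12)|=6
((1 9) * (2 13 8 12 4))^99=((1 9)(2 13 8 12 4))^99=(1 9)(2 4 12 8 13)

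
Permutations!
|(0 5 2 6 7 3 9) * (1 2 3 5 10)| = |(0 10 1 2 6 7 5 3 9)| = 9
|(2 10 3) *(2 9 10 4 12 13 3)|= |(2 4 12 13 3 9 10)|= 7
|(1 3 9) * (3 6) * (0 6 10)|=|(0 6 3 9 1 10)|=6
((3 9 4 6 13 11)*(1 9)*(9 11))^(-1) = ((1 11 3)(4 6 13 9))^(-1) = (1 3 11)(4 9 13 6)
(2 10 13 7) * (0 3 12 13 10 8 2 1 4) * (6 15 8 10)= (0 3 12 13 7 1 4)(2 10 6 15 8)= [3, 4, 10, 12, 0, 5, 15, 1, 2, 9, 6, 11, 13, 7, 14, 8]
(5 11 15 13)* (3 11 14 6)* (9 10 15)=(3 11 9 10 15 13 5 14 6)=[0, 1, 2, 11, 4, 14, 3, 7, 8, 10, 15, 9, 12, 5, 6, 13]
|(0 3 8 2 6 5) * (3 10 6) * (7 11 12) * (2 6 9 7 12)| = 10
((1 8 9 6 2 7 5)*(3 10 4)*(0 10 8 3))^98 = (0 4 10)(1 8 6 7)(2 5 3 9)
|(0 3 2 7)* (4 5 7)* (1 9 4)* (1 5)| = 15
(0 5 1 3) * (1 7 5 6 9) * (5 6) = (0 5 7 6 9 1 3) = [5, 3, 2, 0, 4, 7, 9, 6, 8, 1]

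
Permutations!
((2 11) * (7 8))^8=(11)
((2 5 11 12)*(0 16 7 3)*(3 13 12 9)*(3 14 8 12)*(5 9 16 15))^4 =(0 16)(2 12 8 14 9)(3 11)(5 13)(7 15)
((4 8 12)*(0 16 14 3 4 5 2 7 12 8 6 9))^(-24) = (0 4 16 6 14 9 3)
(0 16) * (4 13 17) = (0 16)(4 13 17) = [16, 1, 2, 3, 13, 5, 6, 7, 8, 9, 10, 11, 12, 17, 14, 15, 0, 4]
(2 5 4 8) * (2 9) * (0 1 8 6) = (0 1 8 9 2 5 4 6) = [1, 8, 5, 3, 6, 4, 0, 7, 9, 2]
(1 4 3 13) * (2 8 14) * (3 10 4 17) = (1 17 3 13)(2 8 14)(4 10) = [0, 17, 8, 13, 10, 5, 6, 7, 14, 9, 4, 11, 12, 1, 2, 15, 16, 3]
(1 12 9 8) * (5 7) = (1 12 9 8)(5 7) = [0, 12, 2, 3, 4, 7, 6, 5, 1, 8, 10, 11, 9]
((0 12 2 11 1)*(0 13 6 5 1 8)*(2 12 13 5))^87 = ((0 13 6 2 11 8)(1 5))^87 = (0 2)(1 5)(6 8)(11 13)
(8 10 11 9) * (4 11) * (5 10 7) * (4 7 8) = (4 11 9)(5 10 7) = [0, 1, 2, 3, 11, 10, 6, 5, 8, 4, 7, 9]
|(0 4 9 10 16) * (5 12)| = |(0 4 9 10 16)(5 12)| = 10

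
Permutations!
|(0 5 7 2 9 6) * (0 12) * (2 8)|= 8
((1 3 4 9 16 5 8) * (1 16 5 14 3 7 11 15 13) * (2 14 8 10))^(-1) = (1 13 15 11 7)(2 10 5 9 4 3 14)(8 16)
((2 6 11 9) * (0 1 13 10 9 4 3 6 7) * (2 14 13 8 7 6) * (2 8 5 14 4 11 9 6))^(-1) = (0 7 8 3 4 9 6 10 13 14 5 1)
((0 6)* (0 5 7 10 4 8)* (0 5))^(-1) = (0 6)(4 10 7 5 8)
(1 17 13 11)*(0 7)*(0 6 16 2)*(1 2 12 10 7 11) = (0 11 2)(1 17 13)(6 16 12 10 7) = [11, 17, 0, 3, 4, 5, 16, 6, 8, 9, 7, 2, 10, 1, 14, 15, 12, 13]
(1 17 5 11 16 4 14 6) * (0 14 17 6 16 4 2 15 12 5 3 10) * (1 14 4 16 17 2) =(0 4 2 15 12 5 11 16 1 6 14 17 3 10) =[4, 6, 15, 10, 2, 11, 14, 7, 8, 9, 0, 16, 5, 13, 17, 12, 1, 3]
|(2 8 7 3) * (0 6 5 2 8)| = |(0 6 5 2)(3 8 7)| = 12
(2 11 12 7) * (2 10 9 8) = (2 11 12 7 10 9 8) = [0, 1, 11, 3, 4, 5, 6, 10, 2, 8, 9, 12, 7]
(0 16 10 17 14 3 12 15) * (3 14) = (0 16 10 17 3 12 15) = [16, 1, 2, 12, 4, 5, 6, 7, 8, 9, 17, 11, 15, 13, 14, 0, 10, 3]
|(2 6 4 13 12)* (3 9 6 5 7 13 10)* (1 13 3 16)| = 12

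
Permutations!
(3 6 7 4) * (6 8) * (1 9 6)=(1 9 6 7 4 3 8)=[0, 9, 2, 8, 3, 5, 7, 4, 1, 6]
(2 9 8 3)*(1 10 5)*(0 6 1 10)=(0 6 1)(2 9 8 3)(5 10)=[6, 0, 9, 2, 4, 10, 1, 7, 3, 8, 5]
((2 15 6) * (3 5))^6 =((2 15 6)(3 5))^6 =(15)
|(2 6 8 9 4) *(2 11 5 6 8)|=7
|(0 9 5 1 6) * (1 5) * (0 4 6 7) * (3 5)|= 4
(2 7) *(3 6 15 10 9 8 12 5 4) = (2 7)(3 6 15 10 9 8 12 5 4) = [0, 1, 7, 6, 3, 4, 15, 2, 12, 8, 9, 11, 5, 13, 14, 10]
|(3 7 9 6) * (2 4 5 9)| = |(2 4 5 9 6 3 7)| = 7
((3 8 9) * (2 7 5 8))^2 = ((2 7 5 8 9 3))^2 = (2 5 9)(3 7 8)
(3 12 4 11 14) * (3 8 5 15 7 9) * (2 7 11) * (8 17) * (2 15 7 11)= (2 11 14 17 8 5 7 9 3 12 4 15)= [0, 1, 11, 12, 15, 7, 6, 9, 5, 3, 10, 14, 4, 13, 17, 2, 16, 8]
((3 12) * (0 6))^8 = (12)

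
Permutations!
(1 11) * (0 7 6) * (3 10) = [7, 11, 2, 10, 4, 5, 0, 6, 8, 9, 3, 1] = (0 7 6)(1 11)(3 10)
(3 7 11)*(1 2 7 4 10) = (1 2 7 11 3 4 10) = [0, 2, 7, 4, 10, 5, 6, 11, 8, 9, 1, 3]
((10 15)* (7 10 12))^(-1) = (7 12 15 10)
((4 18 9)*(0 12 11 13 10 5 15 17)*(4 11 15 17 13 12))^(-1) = ((0 4 18 9 11 12 15 13 10 5 17))^(-1) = (0 17 5 10 13 15 12 11 9 18 4)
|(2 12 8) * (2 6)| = |(2 12 8 6)| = 4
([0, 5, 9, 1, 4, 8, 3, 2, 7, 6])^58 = (1 8 2 6)(3 5 7 9)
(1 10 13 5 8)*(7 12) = (1 10 13 5 8)(7 12) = [0, 10, 2, 3, 4, 8, 6, 12, 1, 9, 13, 11, 7, 5]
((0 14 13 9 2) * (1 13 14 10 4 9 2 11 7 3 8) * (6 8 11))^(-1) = (14)(0 2 13 1 8 6 9 4 10)(3 7 11)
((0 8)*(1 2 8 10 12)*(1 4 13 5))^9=(13)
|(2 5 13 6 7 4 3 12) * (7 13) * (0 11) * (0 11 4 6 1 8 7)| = |(0 4 3 12 2 5)(1 8 7 6 13)| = 30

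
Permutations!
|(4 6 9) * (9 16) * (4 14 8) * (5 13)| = |(4 6 16 9 14 8)(5 13)| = 6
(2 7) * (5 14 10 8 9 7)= [0, 1, 5, 3, 4, 14, 6, 2, 9, 7, 8, 11, 12, 13, 10]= (2 5 14 10 8 9 7)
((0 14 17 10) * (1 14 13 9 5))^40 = ((0 13 9 5 1 14 17 10))^40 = (17)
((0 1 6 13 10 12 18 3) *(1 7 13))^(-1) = (0 3 18 12 10 13 7)(1 6)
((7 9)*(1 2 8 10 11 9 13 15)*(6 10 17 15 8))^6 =((1 2 6 10 11 9 7 13 8 17 15))^6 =(1 7 2 13 6 8 10 17 11 15 9)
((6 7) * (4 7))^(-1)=(4 6 7)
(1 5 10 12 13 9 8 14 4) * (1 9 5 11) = (1 11)(4 9 8 14)(5 10 12 13) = [0, 11, 2, 3, 9, 10, 6, 7, 14, 8, 12, 1, 13, 5, 4]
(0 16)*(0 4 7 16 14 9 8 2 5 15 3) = (0 14 9 8 2 5 15 3)(4 7 16) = [14, 1, 5, 0, 7, 15, 6, 16, 2, 8, 10, 11, 12, 13, 9, 3, 4]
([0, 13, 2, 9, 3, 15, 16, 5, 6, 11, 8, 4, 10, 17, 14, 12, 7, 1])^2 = [0, 17, 2, 11, 9, 12, 7, 15, 16, 4, 6, 3, 8, 1, 14, 10, 5, 13]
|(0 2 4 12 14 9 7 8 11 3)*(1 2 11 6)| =|(0 11 3)(1 2 4 12 14 9 7 8 6)| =9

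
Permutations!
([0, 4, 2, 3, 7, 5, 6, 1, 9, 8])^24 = [0, 1, 2, 3, 4, 5, 6, 7, 8, 9]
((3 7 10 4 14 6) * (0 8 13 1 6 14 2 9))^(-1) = (14)(0 9 2 4 10 7 3 6 1 13 8)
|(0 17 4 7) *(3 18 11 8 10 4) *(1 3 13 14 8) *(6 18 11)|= 24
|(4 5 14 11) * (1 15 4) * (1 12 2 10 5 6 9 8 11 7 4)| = 22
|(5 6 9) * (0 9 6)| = 3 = |(0 9 5)|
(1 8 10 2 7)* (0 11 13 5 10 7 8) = (0 11 13 5 10 2 8 7 1) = [11, 0, 8, 3, 4, 10, 6, 1, 7, 9, 2, 13, 12, 5]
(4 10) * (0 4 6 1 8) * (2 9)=(0 4 10 6 1 8)(2 9)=[4, 8, 9, 3, 10, 5, 1, 7, 0, 2, 6]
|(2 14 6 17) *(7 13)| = 4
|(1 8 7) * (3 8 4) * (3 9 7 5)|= 12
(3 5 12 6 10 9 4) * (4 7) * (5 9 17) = [0, 1, 2, 9, 3, 12, 10, 4, 8, 7, 17, 11, 6, 13, 14, 15, 16, 5] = (3 9 7 4)(5 12 6 10 17)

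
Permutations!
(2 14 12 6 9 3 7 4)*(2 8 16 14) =(3 7 4 8 16 14 12 6 9) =[0, 1, 2, 7, 8, 5, 9, 4, 16, 3, 10, 11, 6, 13, 12, 15, 14]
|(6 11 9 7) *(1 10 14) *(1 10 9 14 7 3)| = |(1 9 3)(6 11 14 10 7)| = 15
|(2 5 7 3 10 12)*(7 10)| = |(2 5 10 12)(3 7)| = 4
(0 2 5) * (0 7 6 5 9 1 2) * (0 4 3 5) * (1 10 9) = [4, 2, 1, 5, 3, 7, 0, 6, 8, 10, 9] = (0 4 3 5 7 6)(1 2)(9 10)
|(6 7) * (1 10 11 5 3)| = 10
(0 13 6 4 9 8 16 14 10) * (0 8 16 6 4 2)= (0 13 4 9 16 14 10 8 6 2)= [13, 1, 0, 3, 9, 5, 2, 7, 6, 16, 8, 11, 12, 4, 10, 15, 14]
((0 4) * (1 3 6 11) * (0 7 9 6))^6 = (0 1 6 7)(3 11 9 4)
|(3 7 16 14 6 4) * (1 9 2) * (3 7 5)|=30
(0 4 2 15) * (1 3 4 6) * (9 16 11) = (0 6 1 3 4 2 15)(9 16 11) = [6, 3, 15, 4, 2, 5, 1, 7, 8, 16, 10, 9, 12, 13, 14, 0, 11]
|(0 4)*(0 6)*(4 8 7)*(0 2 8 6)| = |(0 6 2 8 7 4)| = 6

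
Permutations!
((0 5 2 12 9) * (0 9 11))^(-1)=(0 11 12 2 5)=((0 5 2 12 11))^(-1)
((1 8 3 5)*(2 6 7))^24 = ((1 8 3 5)(2 6 7))^24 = (8)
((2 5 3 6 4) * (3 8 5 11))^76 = (2 11 3 6 4)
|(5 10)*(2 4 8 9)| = 4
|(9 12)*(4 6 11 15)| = 4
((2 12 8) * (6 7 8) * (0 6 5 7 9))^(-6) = (2 8 7 5 12)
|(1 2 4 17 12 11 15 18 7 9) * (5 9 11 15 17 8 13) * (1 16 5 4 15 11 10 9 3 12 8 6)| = |(1 2 15 18 7 10 9 16 5 3 12 11 17 8 13 4 6)| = 17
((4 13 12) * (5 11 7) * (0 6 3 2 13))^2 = ((0 6 3 2 13 12 4)(5 11 7))^2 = (0 3 13 4 6 2 12)(5 7 11)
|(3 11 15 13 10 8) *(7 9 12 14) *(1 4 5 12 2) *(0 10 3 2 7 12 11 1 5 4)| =|(0 10 8 2 5 11 15 13 3 1)(7 9)(12 14)| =10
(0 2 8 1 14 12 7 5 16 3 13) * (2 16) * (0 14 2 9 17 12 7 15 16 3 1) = (0 3 13 14 7 5 9 17 12 15 16 1 2 8) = [3, 2, 8, 13, 4, 9, 6, 5, 0, 17, 10, 11, 15, 14, 7, 16, 1, 12]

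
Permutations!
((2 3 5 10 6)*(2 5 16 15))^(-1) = ((2 3 16 15)(5 10 6))^(-1) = (2 15 16 3)(5 6 10)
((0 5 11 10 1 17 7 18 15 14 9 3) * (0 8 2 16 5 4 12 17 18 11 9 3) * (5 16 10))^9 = (0 4 12 17 7 11 5 9)(1 18 15 14 3 8 2 10)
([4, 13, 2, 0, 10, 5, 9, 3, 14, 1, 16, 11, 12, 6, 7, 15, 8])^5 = [14, 13, 2, 8, 7, 5, 9, 16, 4, 1, 3, 11, 12, 6, 10, 15, 0]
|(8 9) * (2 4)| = |(2 4)(8 9)| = 2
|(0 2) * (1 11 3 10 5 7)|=|(0 2)(1 11 3 10 5 7)|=6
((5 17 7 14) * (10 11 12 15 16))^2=((5 17 7 14)(10 11 12 15 16))^2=(5 7)(10 12 16 11 15)(14 17)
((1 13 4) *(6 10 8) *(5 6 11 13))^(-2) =(1 13 8 6)(4 11 10 5)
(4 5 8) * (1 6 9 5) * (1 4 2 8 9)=[0, 6, 8, 3, 4, 9, 1, 7, 2, 5]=(1 6)(2 8)(5 9)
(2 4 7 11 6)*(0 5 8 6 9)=(0 5 8 6 2 4 7 11 9)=[5, 1, 4, 3, 7, 8, 2, 11, 6, 0, 10, 9]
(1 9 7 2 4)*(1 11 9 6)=(1 6)(2 4 11 9 7)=[0, 6, 4, 3, 11, 5, 1, 2, 8, 7, 10, 9]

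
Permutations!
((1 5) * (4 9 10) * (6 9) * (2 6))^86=((1 5)(2 6 9 10 4))^86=(2 6 9 10 4)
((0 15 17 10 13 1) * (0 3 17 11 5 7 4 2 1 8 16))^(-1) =((0 15 11 5 7 4 2 1 3 17 10 13 8 16))^(-1) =(0 16 8 13 10 17 3 1 2 4 7 5 11 15)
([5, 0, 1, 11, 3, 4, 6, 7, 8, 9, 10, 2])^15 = (0 5 4 3 11 2 1)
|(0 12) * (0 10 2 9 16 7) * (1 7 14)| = 9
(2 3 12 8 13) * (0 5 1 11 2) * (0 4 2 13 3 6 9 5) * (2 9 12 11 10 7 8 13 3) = (1 10 7 8 2 6 12 13 4 9 5)(3 11) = [0, 10, 6, 11, 9, 1, 12, 8, 2, 5, 7, 3, 13, 4]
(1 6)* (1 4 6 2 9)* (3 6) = (1 2 9)(3 6 4) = [0, 2, 9, 6, 3, 5, 4, 7, 8, 1]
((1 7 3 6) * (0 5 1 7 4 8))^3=(0 4 5 8 1)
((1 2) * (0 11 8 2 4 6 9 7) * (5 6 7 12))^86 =(0 8 1 7 11 2 4)(5 9)(6 12)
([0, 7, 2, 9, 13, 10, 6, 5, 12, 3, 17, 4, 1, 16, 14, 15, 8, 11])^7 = (1 13 10 12 4 5 8 11 7 16 17)(3 9)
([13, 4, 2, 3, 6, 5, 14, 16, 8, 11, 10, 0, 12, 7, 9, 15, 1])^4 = [1, 9, 2, 3, 11, 5, 0, 6, 8, 7, 10, 16, 12, 4, 13, 15, 14]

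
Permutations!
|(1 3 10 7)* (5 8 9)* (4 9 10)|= 8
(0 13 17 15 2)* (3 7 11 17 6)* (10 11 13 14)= (0 14 10 11 17 15 2)(3 7 13 6)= [14, 1, 0, 7, 4, 5, 3, 13, 8, 9, 11, 17, 12, 6, 10, 2, 16, 15]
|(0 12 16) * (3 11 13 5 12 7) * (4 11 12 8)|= |(0 7 3 12 16)(4 11 13 5 8)|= 5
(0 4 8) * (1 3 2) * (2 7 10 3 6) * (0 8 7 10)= [4, 6, 1, 10, 7, 5, 2, 0, 8, 9, 3]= (0 4 7)(1 6 2)(3 10)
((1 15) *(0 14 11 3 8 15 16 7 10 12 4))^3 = (0 3 1 10)(4 11 15 7)(8 16 12 14) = ((0 14 11 3 8 15 1 16 7 10 12 4))^3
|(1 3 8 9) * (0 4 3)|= 6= |(0 4 3 8 9 1)|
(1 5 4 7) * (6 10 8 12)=(1 5 4 7)(6 10 8 12)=[0, 5, 2, 3, 7, 4, 10, 1, 12, 9, 8, 11, 6]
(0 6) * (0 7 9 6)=(6 7 9)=[0, 1, 2, 3, 4, 5, 7, 9, 8, 6]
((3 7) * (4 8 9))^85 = ((3 7)(4 8 9))^85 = (3 7)(4 8 9)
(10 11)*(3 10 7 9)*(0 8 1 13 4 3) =(0 8 1 13 4 3 10 11 7 9) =[8, 13, 2, 10, 3, 5, 6, 9, 1, 0, 11, 7, 12, 4]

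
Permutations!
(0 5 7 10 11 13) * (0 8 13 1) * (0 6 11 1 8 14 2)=(0 5 7 10 1 6 11 8 13 14 2)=[5, 6, 0, 3, 4, 7, 11, 10, 13, 9, 1, 8, 12, 14, 2]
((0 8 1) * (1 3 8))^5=((0 1)(3 8))^5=(0 1)(3 8)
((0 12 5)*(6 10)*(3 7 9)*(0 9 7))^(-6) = (0 3 9 5 12)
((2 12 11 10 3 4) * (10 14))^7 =((2 12 11 14 10 3 4))^7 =(14)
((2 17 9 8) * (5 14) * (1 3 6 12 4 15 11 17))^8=((1 3 6 12 4 15 11 17 9 8 2)(5 14))^8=(1 9 15 6 2 17 4 3 8 11 12)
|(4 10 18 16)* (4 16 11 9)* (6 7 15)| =15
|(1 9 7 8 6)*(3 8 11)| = |(1 9 7 11 3 8 6)| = 7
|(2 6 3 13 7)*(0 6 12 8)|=8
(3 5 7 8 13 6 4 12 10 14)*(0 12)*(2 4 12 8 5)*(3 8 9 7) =(0 9 7 5 3 2 4)(6 12 10 14 8 13) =[9, 1, 4, 2, 0, 3, 12, 5, 13, 7, 14, 11, 10, 6, 8]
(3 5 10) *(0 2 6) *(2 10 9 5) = [10, 1, 6, 2, 4, 9, 0, 7, 8, 5, 3] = (0 10 3 2 6)(5 9)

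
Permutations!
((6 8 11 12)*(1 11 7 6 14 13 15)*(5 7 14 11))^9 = (1 5 7 6 8 14 13 15)(11 12) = ((1 5 7 6 8 14 13 15)(11 12))^9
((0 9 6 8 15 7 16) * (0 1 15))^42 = (0 6)(1 7)(8 9)(15 16)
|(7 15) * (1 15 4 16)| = 5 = |(1 15 7 4 16)|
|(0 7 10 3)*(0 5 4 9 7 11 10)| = 8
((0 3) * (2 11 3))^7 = ((0 2 11 3))^7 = (0 3 11 2)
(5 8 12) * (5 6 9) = (5 8 12 6 9) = [0, 1, 2, 3, 4, 8, 9, 7, 12, 5, 10, 11, 6]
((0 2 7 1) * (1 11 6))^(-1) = ((0 2 7 11 6 1))^(-1) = (0 1 6 11 7 2)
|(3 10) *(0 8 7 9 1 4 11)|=|(0 8 7 9 1 4 11)(3 10)|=14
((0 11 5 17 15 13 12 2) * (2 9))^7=((0 11 5 17 15 13 12 9 2))^7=(0 9 13 17 11 2 12 15 5)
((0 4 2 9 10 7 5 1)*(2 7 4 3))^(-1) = (0 1 5 7 4 10 9 2 3)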